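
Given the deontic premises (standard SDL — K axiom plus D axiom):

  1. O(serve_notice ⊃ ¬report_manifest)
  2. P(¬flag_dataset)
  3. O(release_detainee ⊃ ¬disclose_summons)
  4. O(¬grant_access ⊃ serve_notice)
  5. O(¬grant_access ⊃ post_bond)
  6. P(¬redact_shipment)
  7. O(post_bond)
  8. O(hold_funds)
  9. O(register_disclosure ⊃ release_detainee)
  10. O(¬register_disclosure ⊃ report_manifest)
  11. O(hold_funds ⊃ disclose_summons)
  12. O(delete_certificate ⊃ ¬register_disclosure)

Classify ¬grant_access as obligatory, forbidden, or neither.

Premise 8 states O(hold_funds) outright.
Premise 11 is O(hold_funds ⊃ disclose_summons); since O(hold_funds), deontic closure gives O(disclose_summons).
The contrapositive of premise 3 (O(release_detainee ⊃ ¬disclose_summons)) is O(disclose_summons ⊃ ¬release_detainee), and O(disclose_summons) is already established, so O(¬release_detainee).
Premise 9 is O(register_disclosure ⊃ release_detainee); contrapositively O(¬release_detainee ⊃ ¬register_disclosure). Since O(¬release_detainee) holds, K gives O(¬register_disclosure).
Premise 10 is O(¬register_disclosure ⊃ report_manifest); since O(¬register_disclosure), deontic closure gives O(report_manifest).
The contrapositive of premise 1 (O(serve_notice ⊃ ¬report_manifest)) is O(report_manifest ⊃ ¬serve_notice), and O(report_manifest) is already established, so O(¬serve_notice).
Premise 4 is O(¬grant_access ⊃ serve_notice); contrapositively O(¬serve_notice ⊃ grant_access). Since O(¬serve_notice) holds, K gives O(grant_access).
Premises 2, 5, 6, 7, 12 do not contribute to this derivation.
Thus O(grant_access), which is F(¬grant_access): ¬grant_access is forbidden.

Forbidden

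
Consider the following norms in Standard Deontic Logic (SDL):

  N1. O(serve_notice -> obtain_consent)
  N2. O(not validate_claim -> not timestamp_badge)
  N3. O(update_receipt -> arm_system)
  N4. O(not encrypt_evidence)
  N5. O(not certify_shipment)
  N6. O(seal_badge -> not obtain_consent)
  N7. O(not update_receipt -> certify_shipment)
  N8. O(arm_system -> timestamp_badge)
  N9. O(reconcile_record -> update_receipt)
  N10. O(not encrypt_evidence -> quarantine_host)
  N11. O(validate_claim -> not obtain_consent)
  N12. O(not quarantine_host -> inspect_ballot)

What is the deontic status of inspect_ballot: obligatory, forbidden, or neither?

Premise 12 is O(not quarantine_host -> inspect_ballot), but O(not quarantine_host) is not derivable from the premises, so it does not yield O(inspect_ballot).
No premise or chain of K-axiom applications forces O(inspect_ballot), and none forces O(not inspect_ballot). So inspect_ballot is neither obligatory nor forbidden under these norms.

Neither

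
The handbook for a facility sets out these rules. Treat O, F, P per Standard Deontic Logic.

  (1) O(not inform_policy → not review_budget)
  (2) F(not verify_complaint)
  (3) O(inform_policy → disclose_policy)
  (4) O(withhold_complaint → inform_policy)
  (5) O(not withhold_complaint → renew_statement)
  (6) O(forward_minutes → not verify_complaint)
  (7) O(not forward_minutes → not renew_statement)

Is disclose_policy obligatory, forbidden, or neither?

Obligatory

Premise 2 is F(not verify_complaint), i.e. O(verify_complaint).
The contrapositive of premise 6 (O(forward_minutes → not verify_complaint)) is O(verify_complaint → not forward_minutes), and O(verify_complaint) is already established, so O(not forward_minutes).
With premise 7, O(not forward_minutes → not renew_statement), the K-axiom yields O(not renew_statement).
Premise 5, O(not withhold_complaint → renew_statement), contraposes to O(not renew_statement → withhold_complaint); with O(not renew_statement) we get O(withhold_complaint).
Premise 4 is O(withhold_complaint → inform_policy); since O(withhold_complaint), deontic closure gives O(inform_policy).
From O(inform_policy) and premise 3, O(inform_policy → disclose_policy), we obtain O(disclose_policy).
Premise 1 does not contribute to this derivation.
Hence disclose_policy is obligatory.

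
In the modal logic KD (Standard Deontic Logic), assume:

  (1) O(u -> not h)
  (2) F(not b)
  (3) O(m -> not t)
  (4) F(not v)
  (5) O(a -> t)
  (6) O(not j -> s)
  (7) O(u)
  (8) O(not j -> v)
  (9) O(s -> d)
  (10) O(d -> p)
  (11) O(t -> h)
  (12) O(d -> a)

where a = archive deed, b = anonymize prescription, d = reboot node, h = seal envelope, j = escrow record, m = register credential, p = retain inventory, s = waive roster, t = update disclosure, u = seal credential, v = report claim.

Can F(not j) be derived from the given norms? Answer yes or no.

Premise 7 gives O(u).
From O(u) and premise 1, O(u -> not h), we obtain O(not h).
Premise 11, O(t -> h), contraposes to O(not h -> not t); with O(not h) we get O(not t).
The contrapositive of premise 5 (O(a -> t)) is O(not t -> not a), and O(not t) is already established, so O(not a).
Premise 12, O(d -> a), contraposes to O(not a -> not d); with O(not a) we get O(not d).
The contrapositive of premise 9 (O(s -> d)) is O(not d -> not s), and O(not d) is already established, so O(not s).
Premise 6 is O(not j -> s); contrapositively O(not s -> j). Since O(not s) holds, K gives O(j).
Premises 2, 3, 4, 8, 10 do not contribute to this derivation.
So O(j) holds, i.e. F(not j). The claim follows.

Yes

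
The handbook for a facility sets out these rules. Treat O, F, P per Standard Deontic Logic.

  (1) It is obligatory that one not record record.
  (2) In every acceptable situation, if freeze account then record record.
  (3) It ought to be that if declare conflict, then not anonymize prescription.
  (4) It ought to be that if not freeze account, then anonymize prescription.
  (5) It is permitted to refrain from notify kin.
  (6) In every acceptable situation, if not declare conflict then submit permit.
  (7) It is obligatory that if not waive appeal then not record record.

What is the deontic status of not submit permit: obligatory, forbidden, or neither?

Premise 1 states O(¬record_record) outright.
Premise 2, O(freeze_account → record_record), contraposes to O(¬record_record → ¬freeze_account); with O(¬record_record) we get O(¬freeze_account).
From O(¬freeze_account) and premise 4, O(¬freeze_account → anonymize_prescription), we obtain O(anonymize_prescription).
The contrapositive of premise 3 (O(declare_conflict → ¬anonymize_prescription)) is O(anonymize_prescription → ¬declare_conflict), and O(anonymize_prescription) is already established, so O(¬declare_conflict).
Applying K to premise 6 (O(¬declare_conflict → submit_permit)) and O(¬declare_conflict) yields O(submit_permit).
Premises 5, 7 do not contribute to this derivation.
Thus O(submit_permit), which is F(¬submit_permit): ¬submit_permit is forbidden.

Forbidden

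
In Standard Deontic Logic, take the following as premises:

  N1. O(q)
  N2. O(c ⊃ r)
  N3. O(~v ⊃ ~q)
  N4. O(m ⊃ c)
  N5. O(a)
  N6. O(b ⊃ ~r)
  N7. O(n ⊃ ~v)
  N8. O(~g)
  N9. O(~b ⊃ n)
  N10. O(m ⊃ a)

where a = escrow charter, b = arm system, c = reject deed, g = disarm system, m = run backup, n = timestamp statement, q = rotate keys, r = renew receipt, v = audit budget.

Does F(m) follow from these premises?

Premise 1 gives O(q).
Premise 3 is O(~v ⊃ ~q); contrapositively O(q ⊃ v). Since O(q) holds, K gives O(v).
The contrapositive of premise 7 (O(n ⊃ ~v)) is O(v ⊃ ~n), and O(v) is already established, so O(~n).
Premise 9 is O(~b ⊃ n); contrapositively O(~n ⊃ b). Since O(~n) holds, K gives O(b).
From O(b) and premise 6, O(b ⊃ ~r), we obtain O(~r).
Premise 2, O(c ⊃ r), contraposes to O(~r ⊃ ~c); with O(~r) we get O(~c).
Premise 4 is O(m ⊃ c); contrapositively O(~c ⊃ ~m). Since O(~c) holds, K gives O(~m).
Premises 5, 8, 10 do not contribute to this derivation.
So O(~m) holds, i.e. F(m). The claim follows.

Yes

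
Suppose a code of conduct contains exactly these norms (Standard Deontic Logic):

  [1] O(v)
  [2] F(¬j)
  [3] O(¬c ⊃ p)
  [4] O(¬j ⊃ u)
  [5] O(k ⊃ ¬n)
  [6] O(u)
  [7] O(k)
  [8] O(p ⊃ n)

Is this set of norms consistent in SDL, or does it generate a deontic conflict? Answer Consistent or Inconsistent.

Consistent

Premise 4 is O(¬j ⊃ u); even if O(u) held, inferring O(¬j) would be affirming the consequent — invalid.
So O(¬j) is not derivable, and the apparent clash with O(j) does not arise.
A world satisfying every obligation exists (e.g. c=true, j=true, k=true, n=false, p=false, u=true, v=true); no atom is both obligatory and forbidden, so the set is consistent.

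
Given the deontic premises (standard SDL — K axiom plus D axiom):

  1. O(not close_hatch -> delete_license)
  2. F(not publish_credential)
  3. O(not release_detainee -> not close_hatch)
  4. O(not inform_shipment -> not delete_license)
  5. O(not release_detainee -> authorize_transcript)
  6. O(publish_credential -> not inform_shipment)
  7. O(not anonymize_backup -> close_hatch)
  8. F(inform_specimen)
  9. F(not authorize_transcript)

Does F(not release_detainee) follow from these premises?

Premise 2, F(not publish_credential), is equivalent to O(publish_credential).
With premise 6, O(publish_credential -> not inform_shipment), the K-axiom yields O(not inform_shipment).
From O(not inform_shipment) and premise 4, O(not inform_shipment -> not delete_license), we obtain O(not delete_license).
Premise 1, O(not close_hatch -> delete_license), contraposes to O(not delete_license -> close_hatch); with O(not delete_license) we get O(close_hatch).
Premise 3, O(not release_detainee -> not close_hatch), contraposes to O(close_hatch -> release_detainee); with O(close_hatch) we get O(release_detainee).
Premises 5, 7, 8, 9 do not contribute to this derivation.
So O(release_detainee) holds, i.e. F(not release_detainee). The claim follows.

Yes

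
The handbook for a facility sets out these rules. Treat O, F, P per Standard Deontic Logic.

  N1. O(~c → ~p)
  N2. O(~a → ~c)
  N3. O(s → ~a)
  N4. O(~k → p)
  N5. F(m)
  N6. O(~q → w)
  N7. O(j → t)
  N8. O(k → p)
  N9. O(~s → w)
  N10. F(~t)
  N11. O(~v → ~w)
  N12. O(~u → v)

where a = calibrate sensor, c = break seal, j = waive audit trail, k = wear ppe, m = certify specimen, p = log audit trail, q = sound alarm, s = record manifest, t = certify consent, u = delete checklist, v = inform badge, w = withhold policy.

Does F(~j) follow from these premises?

Premise 7 is O(j → t); even if O(t) held, inferring O(j) would be affirming the consequent — invalid.
No other premise forces O(j). An ideal world satisfying every premise can still have ~j true, so F(~j) is not derivable.

No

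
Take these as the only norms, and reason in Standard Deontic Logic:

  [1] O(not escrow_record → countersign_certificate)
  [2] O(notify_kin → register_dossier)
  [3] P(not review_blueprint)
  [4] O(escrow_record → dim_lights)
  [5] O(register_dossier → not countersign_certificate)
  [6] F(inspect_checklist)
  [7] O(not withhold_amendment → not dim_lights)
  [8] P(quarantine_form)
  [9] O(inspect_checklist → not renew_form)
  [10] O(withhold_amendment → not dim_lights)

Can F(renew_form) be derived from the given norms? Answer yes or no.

No

Premise 9 is O(inspect_checklist → not renew_form), but O(inspect_checklist) is not derivable from the premises, so it does not yield O(not renew_form).
No other premise forces O(not renew_form). An ideal world satisfying every premise can still have renew_form true, so F(renew_form) is not derivable.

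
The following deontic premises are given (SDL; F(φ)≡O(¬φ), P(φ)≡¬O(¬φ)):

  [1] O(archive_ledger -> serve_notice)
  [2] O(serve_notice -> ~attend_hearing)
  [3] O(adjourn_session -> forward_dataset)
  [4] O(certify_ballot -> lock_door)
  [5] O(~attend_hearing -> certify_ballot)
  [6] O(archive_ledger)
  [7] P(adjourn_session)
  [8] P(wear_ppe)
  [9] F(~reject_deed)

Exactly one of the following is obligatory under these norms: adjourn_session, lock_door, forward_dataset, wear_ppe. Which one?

Premise 6 gives O(archive_ledger).
Applying K to premise 1 (O(archive_ledger -> serve_notice)) and O(archive_ledger) yields O(serve_notice).
With premise 2, O(serve_notice -> ~attend_hearing), the K-axiom yields O(~attend_hearing).
Applying K to premise 5 (O(~attend_hearing -> certify_ballot)) and O(~attend_hearing) yields O(certify_ballot).
From O(certify_ballot) and premise 4, O(certify_ballot -> lock_door), we obtain O(lock_door).
So O(lock_door) holds — lock_door is obligatory. None of the other listed options is made obligatory by any chain of premises.

lock_door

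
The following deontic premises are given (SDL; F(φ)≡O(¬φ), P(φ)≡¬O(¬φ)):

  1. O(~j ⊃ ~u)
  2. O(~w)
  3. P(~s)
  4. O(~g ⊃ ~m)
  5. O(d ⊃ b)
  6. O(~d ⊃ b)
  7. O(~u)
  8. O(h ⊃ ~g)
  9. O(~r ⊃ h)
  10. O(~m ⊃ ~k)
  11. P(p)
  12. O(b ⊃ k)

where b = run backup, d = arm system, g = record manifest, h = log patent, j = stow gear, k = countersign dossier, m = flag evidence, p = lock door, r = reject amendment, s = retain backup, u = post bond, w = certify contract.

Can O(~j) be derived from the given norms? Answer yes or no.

Premise 1 is O(~j ⊃ ~u); even if O(~u) held, inferring O(~j) would be affirming the consequent — invalid.
No other premise forces O(~j). An ideal world satisfying every premise can still have ~j false, so O(~j) is not derivable.

No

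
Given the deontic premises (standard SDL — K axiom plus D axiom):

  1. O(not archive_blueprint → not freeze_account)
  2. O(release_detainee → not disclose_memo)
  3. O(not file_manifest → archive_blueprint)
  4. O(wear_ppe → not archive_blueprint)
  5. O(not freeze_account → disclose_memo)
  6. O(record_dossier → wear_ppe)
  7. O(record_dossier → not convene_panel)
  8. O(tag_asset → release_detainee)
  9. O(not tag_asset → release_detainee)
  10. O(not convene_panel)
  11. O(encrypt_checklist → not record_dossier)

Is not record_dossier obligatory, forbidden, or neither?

Premises 9 and 8 are O(not tag_asset → release_detainee) and O(tag_asset → release_detainee); every ideal world satisfies not tag_asset or tag_asset, so in either case release_detainee holds — hence O(release_detainee).
From O(release_detainee) and premise 2, O(release_detainee → not disclose_memo), we obtain O(not disclose_memo).
Premise 5 is O(not freeze_account → disclose_memo); contrapositively O(not disclose_memo → freeze_account). Since O(not disclose_memo) holds, K gives O(freeze_account).
The contrapositive of premise 1 (O(not archive_blueprint → not freeze_account)) is O(freeze_account → archive_blueprint), and O(freeze_account) is already established, so O(archive_blueprint).
Premise 4, O(wear_ppe → not archive_blueprint), contraposes to O(archive_blueprint → not wear_ppe); with O(archive_blueprint) we get O(not wear_ppe).
Premise 6, O(record_dossier → wear_ppe), contraposes to O(not wear_ppe → not record_dossier); with O(not wear_ppe) we get O(not record_dossier).
Premises 3, 7, 10, 11 do not contribute to this derivation.
Hence not record_dossier is obligatory.

Obligatory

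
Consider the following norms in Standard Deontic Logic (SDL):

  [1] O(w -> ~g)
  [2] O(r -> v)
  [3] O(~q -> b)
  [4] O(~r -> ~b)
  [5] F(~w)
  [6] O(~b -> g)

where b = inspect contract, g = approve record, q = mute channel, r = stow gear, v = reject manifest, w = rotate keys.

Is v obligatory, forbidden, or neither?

Obligatory

F(~w) at premise 5 means O(w).
Applying K to premise 1 (O(w -> ~g)) and O(w) yields O(~g).
Premise 6, O(~b -> g), contraposes to O(~g -> b); with O(~g) we get O(b).
The contrapositive of premise 4 (O(~r -> ~b)) is O(b -> r), and O(b) is already established, so O(r).
From O(r) and premise 2, O(r -> v), we obtain O(v).
Premise 3 does not contribute to this derivation.
Hence v is obligatory.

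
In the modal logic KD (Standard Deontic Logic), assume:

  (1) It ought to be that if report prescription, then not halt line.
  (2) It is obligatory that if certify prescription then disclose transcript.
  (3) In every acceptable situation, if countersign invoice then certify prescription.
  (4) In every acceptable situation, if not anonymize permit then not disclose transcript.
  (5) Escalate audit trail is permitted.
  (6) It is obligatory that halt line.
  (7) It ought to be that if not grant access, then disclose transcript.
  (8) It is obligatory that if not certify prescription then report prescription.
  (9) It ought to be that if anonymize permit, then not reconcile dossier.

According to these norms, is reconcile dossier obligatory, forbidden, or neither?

Premise 6 gives O(halt_line).
Premise 1 is O(report_prescription → ¬halt_line); contrapositively O(halt_line → ¬report_prescription). Since O(halt_line) holds, K gives O(¬report_prescription).
Premise 8, O(¬certify_prescription → report_prescription), contraposes to O(¬report_prescription → certify_prescription); with O(¬report_prescription) we get O(certify_prescription).
Applying K to premise 2 (O(certify_prescription → disclose_transcript)) and O(certify_prescription) yields O(disclose_transcript).
Premise 4 is O(¬anonymize_permit → ¬disclose_transcript); contrapositively O(disclose_transcript → anonymize_permit). Since O(disclose_transcript) holds, K gives O(anonymize_permit).
Applying K to premise 9 (O(anonymize_permit → ¬reconcile_dossier)) and O(anonymize_permit) yields O(¬reconcile_dossier).
Premises 3, 5, 7 do not contribute to this derivation.
Thus O(¬reconcile_dossier), which is F(reconcile_dossier): reconcile_dossier is forbidden.

Forbidden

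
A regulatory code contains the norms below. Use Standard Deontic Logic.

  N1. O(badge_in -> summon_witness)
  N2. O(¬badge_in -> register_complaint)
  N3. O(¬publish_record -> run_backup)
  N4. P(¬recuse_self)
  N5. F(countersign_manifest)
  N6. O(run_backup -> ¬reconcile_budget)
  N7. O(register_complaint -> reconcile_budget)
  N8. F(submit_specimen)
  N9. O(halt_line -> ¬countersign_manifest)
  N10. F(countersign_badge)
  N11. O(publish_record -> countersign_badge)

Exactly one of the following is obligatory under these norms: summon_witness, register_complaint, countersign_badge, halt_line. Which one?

Premise 10 is F(countersign_badge), i.e. O(¬countersign_badge).
The contrapositive of premise 11 (O(publish_record -> countersign_badge)) is O(¬countersign_badge -> ¬publish_record), and O(¬countersign_badge) is already established, so O(¬publish_record).
Applying K to premise 3 (O(¬publish_record -> run_backup)) and O(¬publish_record) yields O(run_backup).
With premise 6, O(run_backup -> ¬reconcile_budget), the K-axiom yields O(¬reconcile_budget).
Premise 7, O(register_complaint -> reconcile_budget), contraposes to O(¬reconcile_budget -> ¬register_complaint); with O(¬reconcile_budget) we get O(¬register_complaint).
Premise 2, O(¬badge_in -> register_complaint), contraposes to O(¬register_complaint -> badge_in); with O(¬register_complaint) we get O(badge_in).
With premise 1, O(badge_in -> summon_witness), the K-axiom yields O(summon_witness).
So O(summon_witness) holds — summon_witness is obligatory. None of the other listed options is made obligatory by any chain of premises.

summon_witness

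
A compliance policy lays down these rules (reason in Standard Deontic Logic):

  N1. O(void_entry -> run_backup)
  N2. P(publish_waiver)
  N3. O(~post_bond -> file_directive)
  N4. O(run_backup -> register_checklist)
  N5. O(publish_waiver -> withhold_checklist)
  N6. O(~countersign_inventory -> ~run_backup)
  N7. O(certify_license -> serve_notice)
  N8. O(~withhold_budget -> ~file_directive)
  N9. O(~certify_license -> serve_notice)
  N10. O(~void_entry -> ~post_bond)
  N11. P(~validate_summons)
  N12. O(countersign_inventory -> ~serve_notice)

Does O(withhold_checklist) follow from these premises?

Premise 5 is O(publish_waiver -> withhold_checklist), but O(publish_waiver) is not derivable from the premises (the permission P(publish_waiver) asserts only ~O(~publish_waiver), not O(publish_waiver)), so it does not yield O(withhold_checklist).
No other premise forces O(withhold_checklist). An ideal world satisfying every premise can still have withhold_checklist false, so O(withhold_checklist) is not derivable.

No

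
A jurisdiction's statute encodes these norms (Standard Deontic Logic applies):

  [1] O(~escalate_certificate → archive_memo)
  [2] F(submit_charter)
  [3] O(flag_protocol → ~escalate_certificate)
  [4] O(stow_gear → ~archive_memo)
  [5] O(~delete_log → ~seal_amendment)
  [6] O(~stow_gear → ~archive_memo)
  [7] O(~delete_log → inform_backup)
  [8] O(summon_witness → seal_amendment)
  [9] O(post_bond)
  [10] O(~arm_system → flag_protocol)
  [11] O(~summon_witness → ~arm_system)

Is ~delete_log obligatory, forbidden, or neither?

Premises 6 and 4 cover both cases: O(~stow_gear → ~archive_memo) and O(stow_gear → ~archive_memo). Since ~stow_gear ∨ stow_gear is a tautology, O(~archive_memo) follows.
Premise 1, O(~escalate_certificate → archive_memo), contraposes to O(~archive_memo → escalate_certificate); with O(~archive_memo) we get O(escalate_certificate).
Premise 3, O(flag_protocol → ~escalate_certificate), contraposes to O(escalate_certificate → ~flag_protocol); with O(escalate_certificate) we get O(~flag_protocol).
Premise 10, O(~arm_system → flag_protocol), contraposes to O(~flag_protocol → arm_system); with O(~flag_protocol) we get O(arm_system).
Premise 11 is O(~summon_witness → ~arm_system); contrapositively O(arm_system → summon_witness). Since O(arm_system) holds, K gives O(summon_witness).
With premise 8, O(summon_witness → seal_amendment), the K-axiom yields O(seal_amendment).
Premise 5, O(~delete_log → ~seal_amendment), contraposes to O(seal_amendment → delete_log); with O(seal_amendment) we get O(delete_log).
Premises 2, 7, 9 do not contribute to this derivation.
Thus O(delete_log), which is F(~delete_log): ~delete_log is forbidden.

Forbidden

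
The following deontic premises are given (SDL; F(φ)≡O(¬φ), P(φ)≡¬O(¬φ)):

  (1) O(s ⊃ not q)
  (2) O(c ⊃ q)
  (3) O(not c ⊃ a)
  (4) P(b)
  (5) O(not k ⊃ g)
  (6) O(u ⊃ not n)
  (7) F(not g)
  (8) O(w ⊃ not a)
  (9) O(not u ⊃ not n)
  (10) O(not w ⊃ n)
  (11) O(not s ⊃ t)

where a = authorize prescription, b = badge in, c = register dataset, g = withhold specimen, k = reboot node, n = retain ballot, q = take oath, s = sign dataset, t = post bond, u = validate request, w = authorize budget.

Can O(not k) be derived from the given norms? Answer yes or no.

No

Premise 5 is O(not k ⊃ g); even if O(g) held, inferring O(not k) would be affirming the consequent — invalid.
No other premise forces O(not k). An ideal world satisfying every premise can still have not k false, so O(not k) is not derivable.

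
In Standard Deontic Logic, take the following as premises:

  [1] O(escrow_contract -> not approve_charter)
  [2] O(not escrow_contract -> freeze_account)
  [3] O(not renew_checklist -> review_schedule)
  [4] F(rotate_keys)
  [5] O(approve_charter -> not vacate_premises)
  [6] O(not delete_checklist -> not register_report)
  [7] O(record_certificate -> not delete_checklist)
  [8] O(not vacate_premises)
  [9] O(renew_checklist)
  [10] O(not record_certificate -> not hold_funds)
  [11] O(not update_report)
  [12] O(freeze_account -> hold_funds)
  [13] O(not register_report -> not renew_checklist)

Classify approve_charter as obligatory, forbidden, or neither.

Forbidden

Premise 9 gives O(renew_checklist).
Premise 13, O(not register_report -> not renew_checklist), contraposes to O(renew_checklist -> register_report); with O(renew_checklist) we get O(register_report).
The contrapositive of premise 6 (O(not delete_checklist -> not register_report)) is O(register_report -> delete_checklist), and O(register_report) is already established, so O(delete_checklist).
The contrapositive of premise 7 (O(record_certificate -> not delete_checklist)) is O(delete_checklist -> not record_certificate), and O(delete_checklist) is already established, so O(not record_certificate).
From O(not record_certificate) and premise 10, O(not record_certificate -> not hold_funds), we obtain O(not hold_funds).
Premise 12 is O(freeze_account -> hold_funds); contrapositively O(not hold_funds -> not freeze_account). Since O(not hold_funds) holds, K gives O(not freeze_account).
Premise 2, O(not escrow_contract -> freeze_account), contraposes to O(not freeze_account -> escrow_contract); with O(not freeze_account) we get O(escrow_contract).
Applying K to premise 1 (O(escrow_contract -> not approve_charter)) and O(escrow_contract) yields O(not approve_charter).
Premises 3, 4, 5, 8, 11 do not contribute to this derivation.
Thus O(not approve_charter), which is F(approve_charter): approve_charter is forbidden.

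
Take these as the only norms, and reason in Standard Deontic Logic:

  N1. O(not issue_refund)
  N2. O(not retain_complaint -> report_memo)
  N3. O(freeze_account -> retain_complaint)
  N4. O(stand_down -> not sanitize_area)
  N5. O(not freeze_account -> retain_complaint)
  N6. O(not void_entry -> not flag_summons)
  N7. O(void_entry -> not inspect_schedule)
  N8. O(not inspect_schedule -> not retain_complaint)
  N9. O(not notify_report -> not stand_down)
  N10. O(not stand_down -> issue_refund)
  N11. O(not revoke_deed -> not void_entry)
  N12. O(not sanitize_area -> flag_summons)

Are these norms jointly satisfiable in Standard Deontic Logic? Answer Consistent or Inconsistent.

Premises 3 and 5 are O(freeze_account -> retain_complaint) and O(not freeze_account -> retain_complaint); every ideal world satisfies freeze_account or not freeze_account, so in either case retain_complaint holds — hence O(retain_complaint).
Premise 8 is O(not inspect_schedule -> not retain_complaint); contrapositively O(retain_complaint -> inspect_schedule). Since O(retain_complaint) holds, K gives O(inspect_schedule).
Premise 7 is O(void_entry -> not inspect_schedule); contrapositively O(inspect_schedule -> not void_entry). Since O(inspect_schedule) holds, K gives O(not void_entry).
Premise 6 is O(not void_entry -> not flag_summons); since O(not void_entry), deontic closure gives O(not flag_summons).
The contrapositive of premise 12 (O(not sanitize_area -> flag_summons)) is O(not flag_summons -> sanitize_area), and O(not flag_summons) is already established, so O(sanitize_area).
Premise 4, O(stand_down -> not sanitize_area), contraposes to O(sanitize_area -> not stand_down); with O(sanitize_area) we get O(not stand_down).
From O(not stand_down) and premise 10, O(not stand_down -> issue_refund), we obtain O(issue_refund).
Yet premise 1 states O(not issue_refund).
We now have both O(issue_refund) and O(not issue_refund) — issue_refund is simultaneously obligatory and forbidden, violating the D-axiom.

Inconsistent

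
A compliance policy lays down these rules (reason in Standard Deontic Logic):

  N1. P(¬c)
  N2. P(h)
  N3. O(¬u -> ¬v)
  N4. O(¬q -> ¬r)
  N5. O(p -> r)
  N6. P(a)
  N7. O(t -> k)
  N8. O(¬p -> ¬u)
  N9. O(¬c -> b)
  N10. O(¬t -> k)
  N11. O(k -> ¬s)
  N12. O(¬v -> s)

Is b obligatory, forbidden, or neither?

Neither

Premise 9 is O(¬c -> b), but O(¬c) is not derivable from the premises (the permission P(¬c) asserts only ¬O(c), not O(¬c)), so it does not yield O(b).
No premise or chain of K-axiom applications forces O(b), and none forces O(¬b). So b is neither obligatory nor forbidden under these norms.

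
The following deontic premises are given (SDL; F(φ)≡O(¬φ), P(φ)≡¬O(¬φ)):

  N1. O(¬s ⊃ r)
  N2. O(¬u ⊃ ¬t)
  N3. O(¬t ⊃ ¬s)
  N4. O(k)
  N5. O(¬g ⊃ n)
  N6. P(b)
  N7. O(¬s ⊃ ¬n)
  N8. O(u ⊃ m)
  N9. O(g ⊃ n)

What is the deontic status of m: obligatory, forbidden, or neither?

Obligatory

By case analysis on ¬g: premise 5 gives O(¬g ⊃ n) and premise 9 gives O(g ⊃ n), so O(n) either way.
Premise 7 is O(¬s ⊃ ¬n); contrapositively O(n ⊃ s). Since O(n) holds, K gives O(s).
The contrapositive of premise 3 (O(¬t ⊃ ¬s)) is O(s ⊃ t), and O(s) is already established, so O(t).
Premise 2, O(¬u ⊃ ¬t), contraposes to O(t ⊃ u); with O(t) we get O(u).
Premise 8 is O(u ⊃ m); since O(u), deontic closure gives O(m).
Premises 1, 4, 6 do not contribute to this derivation.
Hence m is obligatory.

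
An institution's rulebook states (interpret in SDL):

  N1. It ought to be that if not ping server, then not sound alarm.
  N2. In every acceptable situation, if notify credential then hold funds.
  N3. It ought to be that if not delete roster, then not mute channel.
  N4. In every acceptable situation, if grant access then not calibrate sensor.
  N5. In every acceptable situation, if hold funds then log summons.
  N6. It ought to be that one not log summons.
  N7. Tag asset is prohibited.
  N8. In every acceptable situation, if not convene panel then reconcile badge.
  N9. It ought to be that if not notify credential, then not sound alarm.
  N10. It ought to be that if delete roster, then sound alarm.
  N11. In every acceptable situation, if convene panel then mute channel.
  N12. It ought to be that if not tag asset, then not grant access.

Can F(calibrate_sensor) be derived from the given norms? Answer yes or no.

No

Premise 4 is O(grant_access → ¬calibrate_sensor), but O(grant_access) is not derivable from the premises, so it does not yield O(¬calibrate_sensor).
No other premise forces O(¬calibrate_sensor). An ideal world satisfying every premise can still have calibrate_sensor true, so F(calibrate_sensor) is not derivable.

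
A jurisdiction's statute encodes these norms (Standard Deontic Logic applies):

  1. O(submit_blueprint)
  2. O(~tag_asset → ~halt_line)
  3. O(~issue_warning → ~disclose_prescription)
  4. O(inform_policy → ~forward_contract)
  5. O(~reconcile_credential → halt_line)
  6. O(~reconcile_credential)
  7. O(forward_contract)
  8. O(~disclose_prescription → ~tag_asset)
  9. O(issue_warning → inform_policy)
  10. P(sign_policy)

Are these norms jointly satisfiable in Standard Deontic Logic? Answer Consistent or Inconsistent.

Inconsistent

From premise 6 we have O(~reconcile_credential).
With premise 5, O(~reconcile_credential → halt_line), the K-axiom yields O(halt_line).
The contrapositive of premise 2 (O(~tag_asset → ~halt_line)) is O(halt_line → tag_asset), and O(halt_line) is already established, so O(tag_asset).
The contrapositive of premise 8 (O(~disclose_prescription → ~tag_asset)) is O(tag_asset → disclose_prescription), and O(tag_asset) is already established, so O(disclose_prescription).
Premise 3, O(~issue_warning → ~disclose_prescription), contraposes to O(disclose_prescription → issue_warning); with O(disclose_prescription) we get O(issue_warning).
From O(issue_warning) and premise 9, O(issue_warning → inform_policy), we obtain O(inform_policy).
Premise 4 is O(inform_policy → ~forward_contract); since O(inform_policy), deontic closure gives O(~forward_contract).
Yet premise 7 states O(forward_contract).
We now have both O(~forward_contract) and O(forward_contract) — forward_contract is simultaneously obligatory and forbidden, violating the D-axiom.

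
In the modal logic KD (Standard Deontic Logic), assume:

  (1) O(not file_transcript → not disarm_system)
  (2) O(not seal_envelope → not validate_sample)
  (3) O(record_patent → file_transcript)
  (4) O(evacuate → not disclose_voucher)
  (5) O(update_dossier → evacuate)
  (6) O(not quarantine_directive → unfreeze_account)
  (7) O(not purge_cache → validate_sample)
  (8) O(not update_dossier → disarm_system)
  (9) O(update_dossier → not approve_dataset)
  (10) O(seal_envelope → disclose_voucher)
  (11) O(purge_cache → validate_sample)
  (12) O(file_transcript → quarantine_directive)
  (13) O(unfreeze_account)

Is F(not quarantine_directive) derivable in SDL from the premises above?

Yes

Premises 11 and 7 are O(purge_cache → validate_sample) and O(not purge_cache → validate_sample); every ideal world satisfies purge_cache or not purge_cache, so in either case validate_sample holds — hence O(validate_sample).
Premise 2 is O(not seal_envelope → not validate_sample); contrapositively O(validate_sample → seal_envelope). Since O(validate_sample) holds, K gives O(seal_envelope).
With premise 10, O(seal_envelope → disclose_voucher), the K-axiom yields O(disclose_voucher).
The contrapositive of premise 4 (O(evacuate → not disclose_voucher)) is O(disclose_voucher → not evacuate), and O(disclose_voucher) is already established, so O(not evacuate).
Premise 5 is O(update_dossier → evacuate); contrapositively O(not evacuate → not update_dossier). Since O(not evacuate) holds, K gives O(not update_dossier).
With premise 8, O(not update_dossier → disarm_system), the K-axiom yields O(disarm_system).
Premise 1, O(not file_transcript → not disarm_system), contraposes to O(disarm_system → file_transcript); with O(disarm_system) we get O(file_transcript).
From O(file_transcript) and premise 12, O(file_transcript → quarantine_directive), we obtain O(quarantine_directive).
Premises 3, 6, 9, 13 do not contribute to this derivation.
So O(quarantine_directive) holds, i.e. F(not quarantine_directive). The claim follows.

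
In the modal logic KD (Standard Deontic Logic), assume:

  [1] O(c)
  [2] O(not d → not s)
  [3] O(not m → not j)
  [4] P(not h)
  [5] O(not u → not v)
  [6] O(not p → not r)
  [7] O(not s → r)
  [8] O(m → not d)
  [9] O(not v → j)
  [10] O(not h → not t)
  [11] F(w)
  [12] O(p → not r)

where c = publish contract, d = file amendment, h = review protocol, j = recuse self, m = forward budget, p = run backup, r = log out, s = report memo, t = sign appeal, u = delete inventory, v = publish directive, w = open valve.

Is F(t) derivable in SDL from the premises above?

Premise 10 is O(not h → not t), but O(not h) is not derivable from the premises (the permission P(not h) asserts only not O(h), not O(not h)), so it does not yield O(not t).
No other premise forces O(not t). An ideal world satisfying every premise can still have t true, so F(t) is not derivable.

No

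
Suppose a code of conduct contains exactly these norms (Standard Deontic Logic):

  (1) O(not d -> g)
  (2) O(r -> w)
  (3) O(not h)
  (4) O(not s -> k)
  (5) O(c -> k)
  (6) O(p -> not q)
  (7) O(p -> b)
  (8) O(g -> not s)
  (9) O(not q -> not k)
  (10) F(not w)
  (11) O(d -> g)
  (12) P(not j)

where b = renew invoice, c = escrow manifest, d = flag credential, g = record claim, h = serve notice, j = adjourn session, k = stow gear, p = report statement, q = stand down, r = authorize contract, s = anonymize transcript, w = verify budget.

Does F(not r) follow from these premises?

No

Premise 2 is O(r -> w); even if O(w) held, inferring O(r) would be affirming the consequent — invalid.
No other premise forces O(r). An ideal world satisfying every premise can still have not r true, so F(not r) is not derivable.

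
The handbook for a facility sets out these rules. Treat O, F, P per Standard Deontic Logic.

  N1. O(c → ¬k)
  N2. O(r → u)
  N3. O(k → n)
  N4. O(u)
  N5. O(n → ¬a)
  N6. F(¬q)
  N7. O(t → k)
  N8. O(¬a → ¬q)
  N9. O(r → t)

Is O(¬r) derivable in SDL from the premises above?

Premise 6 is F(¬q), i.e. O(q).
The contrapositive of premise 8 (O(¬a → ¬q)) is O(q → a), and O(q) is already established, so O(a).
Premise 5 is O(n → ¬a); contrapositively O(a → ¬n). Since O(a) holds, K gives O(¬n).
Premise 3 is O(k → n); contrapositively O(¬n → ¬k). Since O(¬n) holds, K gives O(¬k).
The contrapositive of premise 7 (O(t → k)) is O(¬k → ¬t), and O(¬k) is already established, so O(¬t).
Premise 9 is O(r → t); contrapositively O(¬t → ¬r). Since O(¬t) holds, K gives O(¬r).
Premises 1, 2, 4 do not contribute to this derivation.
So O(¬r) follows.

Yes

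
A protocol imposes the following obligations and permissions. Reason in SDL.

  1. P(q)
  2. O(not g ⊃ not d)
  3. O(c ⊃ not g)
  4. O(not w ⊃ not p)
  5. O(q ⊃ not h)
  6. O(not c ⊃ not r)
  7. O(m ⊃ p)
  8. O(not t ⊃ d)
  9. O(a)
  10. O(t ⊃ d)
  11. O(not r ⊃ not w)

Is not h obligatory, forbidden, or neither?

Premise 5 is O(q ⊃ not h), but O(q) is not derivable from the premises (the permission P(q) asserts only not O(not q), not O(q)), so it does not yield O(not h).
No premise or chain of K-axiom applications forces O(not h), and none forces O(h). So not h is neither obligatory nor forbidden under these norms.

Neither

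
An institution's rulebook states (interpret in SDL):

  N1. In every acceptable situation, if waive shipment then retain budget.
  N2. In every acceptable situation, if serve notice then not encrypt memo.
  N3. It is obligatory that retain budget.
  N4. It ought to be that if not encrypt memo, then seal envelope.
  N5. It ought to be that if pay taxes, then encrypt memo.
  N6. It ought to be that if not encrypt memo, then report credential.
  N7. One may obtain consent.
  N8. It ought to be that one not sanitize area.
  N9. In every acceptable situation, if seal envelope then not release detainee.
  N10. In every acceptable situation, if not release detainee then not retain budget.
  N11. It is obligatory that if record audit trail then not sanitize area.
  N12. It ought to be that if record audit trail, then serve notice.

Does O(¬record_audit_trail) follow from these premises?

From premise 3 we have O(retain_budget).
Premise 10 is O(¬release_detainee → ¬retain_budget); contrapositively O(retain_budget → release_detainee). Since O(retain_budget) holds, K gives O(release_detainee).
Premise 9, O(seal_envelope → ¬release_detainee), contraposes to O(release_detainee → ¬seal_envelope); with O(release_detainee) we get O(¬seal_envelope).
Premise 4, O(¬encrypt_memo → seal_envelope), contraposes to O(¬seal_envelope → encrypt_memo); with O(¬seal_envelope) we get O(encrypt_memo).
Premise 2 is O(serve_notice → ¬encrypt_memo); contrapositively O(encrypt_memo → ¬serve_notice). Since O(encrypt_memo) holds, K gives O(¬serve_notice).
The contrapositive of premise 12 (O(record_audit_trail → serve_notice)) is O(¬serve_notice → ¬record_audit_trail), and O(¬serve_notice) is already established, so O(¬record_audit_trail).
Premises 1, 5, 6, 7, 8, 11 do not contribute to this derivation.
So O(¬record_audit_trail) follows.

Yes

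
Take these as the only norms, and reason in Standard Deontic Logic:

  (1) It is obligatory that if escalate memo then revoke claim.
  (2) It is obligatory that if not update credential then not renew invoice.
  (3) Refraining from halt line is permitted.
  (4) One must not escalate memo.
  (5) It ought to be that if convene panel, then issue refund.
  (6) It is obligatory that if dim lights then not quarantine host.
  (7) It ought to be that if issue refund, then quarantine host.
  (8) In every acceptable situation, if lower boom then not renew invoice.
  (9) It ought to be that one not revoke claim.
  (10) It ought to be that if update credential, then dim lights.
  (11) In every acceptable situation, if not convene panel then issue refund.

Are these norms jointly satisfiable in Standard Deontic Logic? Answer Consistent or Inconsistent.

Premise 1 is O(escalate_memo → revoke_claim), but O(escalate_memo) is not derivable from the premises, so it does not yield O(revoke_claim).
So O(revoke_claim) is not derivable, and the apparent clash with O(¬revoke_claim) does not arise.
A world satisfying every obligation exists (e.g. convene_panel=false, dim_lights=false, escalate_memo=false, halt_line=false, issue_refund=true, lower_boom=false, quarantine_host=true, renew_invoice=false, revoke_claim=false, update_credential=false); no atom is both obligatory and forbidden, so the set is consistent.

Consistent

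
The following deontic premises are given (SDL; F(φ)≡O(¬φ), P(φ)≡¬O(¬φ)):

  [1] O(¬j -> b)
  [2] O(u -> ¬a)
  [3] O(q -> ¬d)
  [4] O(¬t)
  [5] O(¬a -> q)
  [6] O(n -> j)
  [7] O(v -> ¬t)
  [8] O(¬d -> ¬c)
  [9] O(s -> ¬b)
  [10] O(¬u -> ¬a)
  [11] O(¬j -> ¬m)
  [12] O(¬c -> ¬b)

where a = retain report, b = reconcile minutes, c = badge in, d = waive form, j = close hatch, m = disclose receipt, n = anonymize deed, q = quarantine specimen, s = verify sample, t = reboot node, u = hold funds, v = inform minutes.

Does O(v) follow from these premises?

No

Premise 7 is O(v -> ¬t); even if O(¬t) held, inferring O(v) would be affirming the consequent — invalid.
No other premise forces O(v). An ideal world satisfying every premise can still have v false, so O(v) is not derivable.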